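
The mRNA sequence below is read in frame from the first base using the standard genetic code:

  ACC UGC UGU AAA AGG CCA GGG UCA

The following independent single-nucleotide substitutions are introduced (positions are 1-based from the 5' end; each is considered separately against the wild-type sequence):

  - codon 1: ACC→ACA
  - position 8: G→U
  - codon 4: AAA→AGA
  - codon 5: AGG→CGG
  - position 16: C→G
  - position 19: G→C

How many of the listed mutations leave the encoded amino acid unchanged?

2

Codon 1: ACC (Thr) → ACA (Thr) — synonymous.
Codon 3: UGU (Cys) → UUU (Phe) — missense.
Codon 4: AAA (Lys) → AGA (Arg) — missense.
Codon 5: AGG (Arg) → CGG (Arg) — synonymous.
Codon 6: CCA (Pro) → GCA (Ala) — missense.
Codon 7: GGG (Gly) → CGG (Arg) — missense.
Synonymous: 2 of 6.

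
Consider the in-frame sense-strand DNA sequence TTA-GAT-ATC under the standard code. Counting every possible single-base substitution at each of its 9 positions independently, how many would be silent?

5

Codon 1 (TTA, Leu): 2 synonymous substitutions.
Codon 2 (GAT, Asp): 1 synonymous substitution.
Codon 3 (ATC, Ile): 2 synonymous substitutions.
Total: 2 + 1 + 2 = 5.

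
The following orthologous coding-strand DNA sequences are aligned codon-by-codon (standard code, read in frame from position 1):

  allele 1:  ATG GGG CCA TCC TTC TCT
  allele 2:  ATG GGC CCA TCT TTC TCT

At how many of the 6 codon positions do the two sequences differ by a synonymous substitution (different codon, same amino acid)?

Codon 1: ATG Met / ATG Met — identical.
Codon 2: GGG Gly / GGC Gly — synonymous.
Codon 3: CCA Pro / CCA Pro — identical.
Codon 4: TCC Ser / TCT Ser — synonymous.
Codon 5: TTC Phe / TTC Phe — identical.
Codon 6: TCT Ser / TCT Ser — identical.
Synonymous differences: 2.

2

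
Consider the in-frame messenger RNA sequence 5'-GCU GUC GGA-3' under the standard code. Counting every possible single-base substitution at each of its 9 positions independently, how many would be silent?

9

Codon 1 (GCU, Ala): 3 synonymous substitutions.
Codon 2 (GUC, Val): 3 synonymous substitutions.
Codon 3 (GGA, Gly): 3 synonymous substitutions.
Total: 3 + 3 + 3 = 9.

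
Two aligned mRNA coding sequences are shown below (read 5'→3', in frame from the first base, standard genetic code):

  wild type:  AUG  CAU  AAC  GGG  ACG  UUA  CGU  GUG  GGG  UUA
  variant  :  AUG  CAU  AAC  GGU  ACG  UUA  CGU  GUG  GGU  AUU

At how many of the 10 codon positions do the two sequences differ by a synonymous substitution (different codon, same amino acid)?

Codon 1: AUG Met / AUG Met — identical.
Codon 2: CAU His / CAU His — identical.
Codon 3: AAC Asn / AAC Asn — identical.
Codon 4: GGG Gly / GGU Gly — synonymous.
Codon 5: ACG Thr / ACG Thr — identical.
Codon 6: UUA Leu / UUA Leu — identical.
Codon 7: CGU Arg / CGU Arg — identical.
Codon 8: GUG Val / GUG Val — identical.
Codon 9: GGG Gly / GGU Gly — synonymous.
Codon 10: UUA Leu / AUU Ile — nonsynonymous.
Synonymous differences: 2.

2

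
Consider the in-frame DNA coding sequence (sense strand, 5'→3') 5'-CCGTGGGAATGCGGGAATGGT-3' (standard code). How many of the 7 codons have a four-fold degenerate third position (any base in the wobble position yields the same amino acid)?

3

Codon 1 CCG (Pro): third position 4-fold.
Codon 2 TGG (Trp): third position 1-fold.
Codon 3 GAA (Glu): third position 2-fold.
Codon 4 TGC (Cys): third position 2-fold.
Codon 5 GGG (Gly): third position 4-fold.
Codon 6 AAT (Asn): third position 2-fold.
Codon 7 GGT (Gly): third position 4-fold.
Four-fold degenerate third positions: 3.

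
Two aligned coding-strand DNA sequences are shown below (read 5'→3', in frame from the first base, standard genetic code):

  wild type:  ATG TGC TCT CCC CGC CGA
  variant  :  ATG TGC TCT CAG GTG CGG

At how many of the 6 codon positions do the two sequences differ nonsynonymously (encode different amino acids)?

Codon 1: ATG Met / ATG Met — identical.
Codon 2: TGC Cys / TGC Cys — identical.
Codon 3: TCT Ser / TCT Ser — identical.
Codon 4: CCC Pro / CAG Gln — nonsynonymous.
Codon 5: CGC Arg / GTG Val — nonsynonymous.
Codon 6: CGA Arg / CGG Arg — synonymous.
Nonsynonymous differences: 2.

2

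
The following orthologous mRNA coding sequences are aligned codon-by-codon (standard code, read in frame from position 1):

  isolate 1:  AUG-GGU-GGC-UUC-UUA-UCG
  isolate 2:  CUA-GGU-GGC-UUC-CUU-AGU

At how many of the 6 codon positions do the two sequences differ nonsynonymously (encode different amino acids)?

1

Codon 1: AUG Met / CUA Leu — nonsynonymous.
Codon 2: GGU Gly / GGU Gly — identical.
Codon 3: GGC Gly / GGC Gly — identical.
Codon 4: UUC Phe / UUC Phe — identical.
Codon 5: UUA Leu / CUU Leu — synonymous.
Codon 6: UCG Ser / AGU Ser — synonymous.
Nonsynonymous differences: 1.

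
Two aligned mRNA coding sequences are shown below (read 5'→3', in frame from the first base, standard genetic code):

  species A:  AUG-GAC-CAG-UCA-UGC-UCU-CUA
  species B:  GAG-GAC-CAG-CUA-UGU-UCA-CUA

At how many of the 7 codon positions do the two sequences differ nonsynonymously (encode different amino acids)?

Codon 1: AUG Met / GAG Glu — nonsynonymous.
Codon 2: GAC Asp / GAC Asp — identical.
Codon 3: CAG Gln / CAG Gln — identical.
Codon 4: UCA Ser / CUA Leu — nonsynonymous.
Codon 5: UGC Cys / UGU Cys — synonymous.
Codon 6: UCU Ser / UCA Ser — synonymous.
Codon 7: CUA Leu / CUA Leu — identical.
Nonsynonymous differences: 2.

2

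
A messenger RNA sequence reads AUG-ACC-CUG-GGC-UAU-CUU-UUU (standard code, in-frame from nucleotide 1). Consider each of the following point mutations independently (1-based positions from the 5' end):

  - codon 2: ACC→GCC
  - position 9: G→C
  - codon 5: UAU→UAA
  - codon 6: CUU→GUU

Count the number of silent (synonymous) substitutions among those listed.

Codon 2: ACC (Thr) → GCC (Ala) — missense.
Codon 3: CUG (Leu) → CUC (Leu) — synonymous.
Codon 5: UAU (Tyr) → UAA (Stop) — nonsense.
Codon 6: CUU (Leu) → GUU (Val) — missense.
Synonymous: 1 of 4.

1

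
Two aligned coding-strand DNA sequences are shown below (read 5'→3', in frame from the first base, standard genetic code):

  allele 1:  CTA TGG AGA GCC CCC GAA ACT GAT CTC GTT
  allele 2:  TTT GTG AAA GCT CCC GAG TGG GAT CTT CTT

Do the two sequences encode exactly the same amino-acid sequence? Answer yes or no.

Codon 1: CTA Leu / TTT Phe — nonsynonymous.
Codon 2: TGG Trp / GTG Val — nonsynonymous.
Codon 3: AGA Arg / AAA Lys — nonsynonymous.
Codon 4: GCC Ala / GCT Ala — synonymous.
Codon 5: CCC Pro / CCC Pro — identical.
Codon 6: GAA Glu / GAG Glu — synonymous.
Codon 7: ACT Thr / TGG Trp — nonsynonymous.
Codon 8: GAT Asp / GAT Asp — identical.
Codon 9: CTC Leu / CTT Leu — synonymous.
Codon 10: GTT Val / CTT Leu — nonsynonymous.
Nonsynonymous differences: 5 → different protein.

no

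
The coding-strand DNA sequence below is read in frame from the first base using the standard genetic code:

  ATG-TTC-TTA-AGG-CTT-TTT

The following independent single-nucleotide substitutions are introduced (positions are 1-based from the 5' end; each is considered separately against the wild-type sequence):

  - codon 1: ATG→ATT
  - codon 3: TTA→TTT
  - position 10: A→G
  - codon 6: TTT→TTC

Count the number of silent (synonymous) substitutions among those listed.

Codon 1: ATG (Met) → ATT (Ile) — missense.
Codon 3: TTA (Leu) → TTT (Phe) — missense.
Codon 4: AGG (Arg) → GGG (Gly) — missense.
Codon 6: TTT (Phe) → TTC (Phe) — synonymous.
Synonymous: 1 of 4.

1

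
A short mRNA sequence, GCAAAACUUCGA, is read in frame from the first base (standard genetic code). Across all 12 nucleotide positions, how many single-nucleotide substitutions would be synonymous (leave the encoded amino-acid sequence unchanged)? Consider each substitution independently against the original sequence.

11

Codon 1 (GCA, Ala): 3 synonymous substitutions.
Codon 2 (AAA, Lys): 1 synonymous substitution.
Codon 3 (CUU, Leu): 3 synonymous substitutions.
Codon 4 (CGA, Arg): 4 synonymous substitutions.
Total: 3 + 1 + 3 + 4 = 11.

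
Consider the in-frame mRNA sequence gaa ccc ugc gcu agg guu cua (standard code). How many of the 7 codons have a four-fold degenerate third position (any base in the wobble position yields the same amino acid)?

Codon 1 GAA (Glu): third position 2-fold.
Codon 2 CCC (Pro): third position 4-fold.
Codon 3 UGC (Cys): third position 2-fold.
Codon 4 GCU (Ala): third position 4-fold.
Codon 5 AGG (Arg): third position 2-fold.
Codon 6 GUU (Val): third position 4-fold.
Codon 7 CUA (Leu): third position 4-fold.
Four-fold degenerate third positions: 4.

4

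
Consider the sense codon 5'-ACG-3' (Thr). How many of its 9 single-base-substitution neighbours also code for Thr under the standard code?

Position 1: none → 0 synonymous.
Position 2: none → 0 synonymous.
Position 3: ACU, ACC, ACA → 3 synonymous.
Total: 0 + 0 + 3 = 3.

3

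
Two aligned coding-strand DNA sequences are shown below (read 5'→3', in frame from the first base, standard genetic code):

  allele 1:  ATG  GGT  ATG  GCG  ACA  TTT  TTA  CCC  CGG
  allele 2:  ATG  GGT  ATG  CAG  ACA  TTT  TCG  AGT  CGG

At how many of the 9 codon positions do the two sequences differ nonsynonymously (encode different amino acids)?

Codon 1: ATG Met / ATG Met — identical.
Codon 2: GGT Gly / GGT Gly — identical.
Codon 3: ATG Met / ATG Met — identical.
Codon 4: GCG Ala / CAG Gln — nonsynonymous.
Codon 5: ACA Thr / ACA Thr — identical.
Codon 6: TTT Phe / TTT Phe — identical.
Codon 7: TTA Leu / TCG Ser — nonsynonymous.
Codon 8: CCC Pro / AGT Ser — nonsynonymous.
Codon 9: CGG Arg / CGG Arg — identical.
Nonsynonymous differences: 3.

3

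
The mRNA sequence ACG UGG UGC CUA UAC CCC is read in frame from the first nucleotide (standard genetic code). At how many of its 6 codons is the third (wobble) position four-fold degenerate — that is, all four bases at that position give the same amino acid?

3

Codon 1 ACG (Thr): third position 4-fold.
Codon 2 UGG (Trp): third position 1-fold.
Codon 3 UGC (Cys): third position 2-fold.
Codon 4 CUA (Leu): third position 4-fold.
Codon 5 UAC (Tyr): third position 2-fold.
Codon 6 CCC (Pro): third position 4-fold.
Four-fold degenerate third positions: 3.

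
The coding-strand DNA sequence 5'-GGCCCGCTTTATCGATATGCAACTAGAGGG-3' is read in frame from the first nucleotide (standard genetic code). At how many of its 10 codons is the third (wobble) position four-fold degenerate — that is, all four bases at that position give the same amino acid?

7

Codon 1 GGC (Gly): third position 4-fold.
Codon 2 CCG (Pro): third position 4-fold.
Codon 3 CTT (Leu): third position 4-fold.
Codon 4 TAT (Tyr): third position 2-fold.
Codon 5 CGA (Arg): third position 4-fold.
Codon 6 TAT (Tyr): third position 2-fold.
Codon 7 GCA (Ala): third position 4-fold.
Codon 8 ACT (Thr): third position 4-fold.
Codon 9 AGA (Arg): third position 2-fold.
Codon 10 GGG (Gly): third position 4-fold.
Four-fold degenerate third positions: 7.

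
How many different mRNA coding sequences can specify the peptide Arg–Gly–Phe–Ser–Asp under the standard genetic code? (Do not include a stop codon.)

576

Arg: 6 codons.
Gly: 4 codons.
Phe: 2 codons.
Ser: 6 codons.
Asp: 2 codons.
6 × 4 × 2 × 6 × 2 = 576.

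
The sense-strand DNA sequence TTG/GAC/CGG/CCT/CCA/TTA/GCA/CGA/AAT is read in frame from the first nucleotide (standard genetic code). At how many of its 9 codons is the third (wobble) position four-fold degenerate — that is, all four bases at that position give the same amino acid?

5

Codon 1 TTG (Leu): third position 2-fold.
Codon 2 GAC (Asp): third position 2-fold.
Codon 3 CGG (Arg): third position 4-fold.
Codon 4 CCT (Pro): third position 4-fold.
Codon 5 CCA (Pro): third position 4-fold.
Codon 6 TTA (Leu): third position 2-fold.
Codon 7 GCA (Ala): third position 4-fold.
Codon 8 CGA (Arg): third position 4-fold.
Codon 9 AAT (Asn): third position 2-fold.
Four-fold degenerate third positions: 5.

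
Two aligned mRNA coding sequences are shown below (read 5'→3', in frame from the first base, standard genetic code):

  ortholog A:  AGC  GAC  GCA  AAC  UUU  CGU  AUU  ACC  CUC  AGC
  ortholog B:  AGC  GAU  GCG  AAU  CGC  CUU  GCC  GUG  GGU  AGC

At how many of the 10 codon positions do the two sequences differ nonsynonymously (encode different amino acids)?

Codon 1: AGC Ser / AGC Ser — identical.
Codon 2: GAC Asp / GAU Asp — synonymous.
Codon 3: GCA Ala / GCG Ala — synonymous.
Codon 4: AAC Asn / AAU Asn — synonymous.
Codon 5: UUU Phe / CGC Arg — nonsynonymous.
Codon 6: CGU Arg / CUU Leu — nonsynonymous.
Codon 7: AUU Ile / GCC Ala — nonsynonymous.
Codon 8: ACC Thr / GUG Val — nonsynonymous.
Codon 9: CUC Leu / GGU Gly — nonsynonymous.
Codon 10: AGC Ser / AGC Ser — identical.
Nonsynonymous differences: 5.

5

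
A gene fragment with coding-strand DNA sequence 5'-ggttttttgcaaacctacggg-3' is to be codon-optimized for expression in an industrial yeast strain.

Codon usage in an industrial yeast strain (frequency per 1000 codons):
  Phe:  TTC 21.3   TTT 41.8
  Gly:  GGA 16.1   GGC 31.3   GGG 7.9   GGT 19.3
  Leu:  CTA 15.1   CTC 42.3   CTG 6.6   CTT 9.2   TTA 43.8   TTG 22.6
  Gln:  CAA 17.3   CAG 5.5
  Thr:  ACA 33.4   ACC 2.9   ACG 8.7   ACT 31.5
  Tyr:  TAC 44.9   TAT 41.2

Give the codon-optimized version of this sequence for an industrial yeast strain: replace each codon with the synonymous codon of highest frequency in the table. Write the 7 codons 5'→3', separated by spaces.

Codon 1 (Gly): best is GGC at 31.3.
Codon 2 (Phe): best is TTT at 41.8.
Codon 3 (Leu): best is TTA at 43.8.
Codon 4 (Gln): best is CAA at 17.3.
Codon 5 (Thr): best is ACA at 33.4.
Codon 6 (Tyr): best is TAC at 44.9.
Codon 7 (Gly): best is GGC at 31.3.

GGC TTT TTA CAA ACA TAC GGC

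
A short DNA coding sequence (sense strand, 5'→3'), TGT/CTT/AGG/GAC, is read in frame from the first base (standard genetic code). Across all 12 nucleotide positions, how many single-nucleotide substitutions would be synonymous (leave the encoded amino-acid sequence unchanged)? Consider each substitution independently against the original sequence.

Codon 1 (TGT, Cys): 1 synonymous substitution.
Codon 2 (CTT, Leu): 3 synonymous substitutions.
Codon 3 (AGG, Arg): 2 synonymous substitutions.
Codon 4 (GAC, Asp): 1 synonymous substitution.
Total: 1 + 3 + 2 + 1 = 7.

7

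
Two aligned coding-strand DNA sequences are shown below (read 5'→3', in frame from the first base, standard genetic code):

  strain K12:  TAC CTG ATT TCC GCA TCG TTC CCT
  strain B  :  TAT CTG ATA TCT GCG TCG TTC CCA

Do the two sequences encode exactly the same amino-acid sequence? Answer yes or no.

yes

Codon 1: TAC Tyr / TAT Tyr — synonymous.
Codon 2: CTG Leu / CTG Leu — identical.
Codon 3: ATT Ile / ATA Ile — synonymous.
Codon 4: TCC Ser / TCT Ser — synonymous.
Codon 5: GCA Ala / GCG Ala — synonymous.
Codon 6: TCG Ser / TCG Ser — identical.
Codon 7: TTC Phe / TTC Phe — identical.
Codon 8: CCT Pro / CCA Pro — synonymous.
Nonsynonymous differences: 0 → same protein.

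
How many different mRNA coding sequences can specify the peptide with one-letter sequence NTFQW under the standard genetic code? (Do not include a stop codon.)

Asn: 2 codons.
Thr: 4 codons.
Phe: 2 codons.
Gln: 2 codons.
Trp: 1 codon.
2 × 4 × 2 × 2 × 1 = 32.

32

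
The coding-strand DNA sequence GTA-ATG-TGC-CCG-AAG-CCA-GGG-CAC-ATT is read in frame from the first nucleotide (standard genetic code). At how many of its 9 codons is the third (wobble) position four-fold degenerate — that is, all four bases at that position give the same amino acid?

4

Codon 1 GTA (Val): third position 4-fold.
Codon 2 ATG (Met): third position 1-fold.
Codon 3 TGC (Cys): third position 2-fold.
Codon 4 CCG (Pro): third position 4-fold.
Codon 5 AAG (Lys): third position 2-fold.
Codon 6 CCA (Pro): third position 4-fold.
Codon 7 GGG (Gly): third position 4-fold.
Codon 8 CAC (His): third position 2-fold.
Codon 9 ATT (Ile): third position 3-fold.
Four-fold degenerate third positions: 4.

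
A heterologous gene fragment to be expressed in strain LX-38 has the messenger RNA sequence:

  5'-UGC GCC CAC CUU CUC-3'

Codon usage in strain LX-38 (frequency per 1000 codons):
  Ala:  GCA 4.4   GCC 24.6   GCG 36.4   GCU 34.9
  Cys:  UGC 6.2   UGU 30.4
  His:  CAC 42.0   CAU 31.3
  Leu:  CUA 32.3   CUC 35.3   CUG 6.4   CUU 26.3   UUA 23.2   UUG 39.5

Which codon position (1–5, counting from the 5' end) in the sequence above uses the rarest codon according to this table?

Codon 1 UGC (Cys): 6.2 per 1000.
Codon 2 GCC (Ala): 24.6 per 1000.
Codon 3 CAC (His): 42.0 per 1000.
Codon 4 CUU (Leu): 26.3 per 1000.
Codon 5 CUC (Leu): 35.3 per 1000.
Lowest frequency is 6.2 at codon 1.

1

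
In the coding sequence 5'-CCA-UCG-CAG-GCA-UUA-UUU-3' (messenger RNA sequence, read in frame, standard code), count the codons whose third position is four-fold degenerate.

3

Codon 1 CCA (Pro): third position 4-fold.
Codon 2 UCG (Ser): third position 4-fold.
Codon 3 CAG (Gln): third position 2-fold.
Codon 4 GCA (Ala): third position 4-fold.
Codon 5 UUA (Leu): third position 2-fold.
Codon 6 UUU (Phe): third position 2-fold.
Four-fold degenerate third positions: 3.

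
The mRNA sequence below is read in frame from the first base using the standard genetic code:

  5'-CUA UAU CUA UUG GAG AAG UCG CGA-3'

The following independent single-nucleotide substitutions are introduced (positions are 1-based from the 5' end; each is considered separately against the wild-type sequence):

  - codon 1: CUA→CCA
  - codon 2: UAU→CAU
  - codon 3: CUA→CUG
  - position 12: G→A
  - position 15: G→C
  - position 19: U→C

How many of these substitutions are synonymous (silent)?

2

Codon 1: CUA (Leu) → CCA (Pro) — missense.
Codon 2: UAU (Tyr) → CAU (His) — missense.
Codon 3: CUA (Leu) → CUG (Leu) — synonymous.
Codon 4: UUG (Leu) → UUA (Leu) — synonymous.
Codon 5: GAG (Glu) → GAC (Asp) — missense.
Codon 7: UCG (Ser) → CCG (Pro) — missense.
Synonymous: 2 of 6.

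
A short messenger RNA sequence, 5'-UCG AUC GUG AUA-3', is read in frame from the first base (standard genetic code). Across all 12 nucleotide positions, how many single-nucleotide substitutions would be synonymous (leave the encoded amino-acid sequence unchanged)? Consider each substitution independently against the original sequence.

Codon 1 (UCG, Ser): 3 synonymous substitutions.
Codon 2 (AUC, Ile): 2 synonymous substitutions.
Codon 3 (GUG, Val): 3 synonymous substitutions.
Codon 4 (AUA, Ile): 2 synonymous substitutions.
Total: 3 + 2 + 3 + 2 = 10.

10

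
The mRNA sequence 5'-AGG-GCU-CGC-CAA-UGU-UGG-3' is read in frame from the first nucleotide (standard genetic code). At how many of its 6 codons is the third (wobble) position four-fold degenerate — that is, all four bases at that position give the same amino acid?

2

Codon 1 AGG (Arg): third position 2-fold.
Codon 2 GCU (Ala): third position 4-fold.
Codon 3 CGC (Arg): third position 4-fold.
Codon 4 CAA (Gln): third position 2-fold.
Codon 5 UGU (Cys): third position 2-fold.
Codon 6 UGG (Trp): third position 1-fold.
Four-fold degenerate third positions: 2.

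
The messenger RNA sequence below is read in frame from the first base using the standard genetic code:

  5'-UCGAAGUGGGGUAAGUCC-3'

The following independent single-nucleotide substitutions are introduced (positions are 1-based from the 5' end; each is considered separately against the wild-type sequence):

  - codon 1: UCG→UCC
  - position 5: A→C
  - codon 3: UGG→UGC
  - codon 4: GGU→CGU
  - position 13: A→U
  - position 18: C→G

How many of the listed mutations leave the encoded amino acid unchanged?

Codon 1: UCG (Ser) → UCC (Ser) — synonymous.
Codon 2: AAG (Lys) → ACG (Thr) — missense.
Codon 3: UGG (Trp) → UGC (Cys) — missense.
Codon 4: GGU (Gly) → CGU (Arg) — missense.
Codon 5: AAG (Lys) → UAG (Stop) — nonsense.
Codon 6: UCC (Ser) → UCG (Ser) — synonymous.
Synonymous: 2 of 6.

2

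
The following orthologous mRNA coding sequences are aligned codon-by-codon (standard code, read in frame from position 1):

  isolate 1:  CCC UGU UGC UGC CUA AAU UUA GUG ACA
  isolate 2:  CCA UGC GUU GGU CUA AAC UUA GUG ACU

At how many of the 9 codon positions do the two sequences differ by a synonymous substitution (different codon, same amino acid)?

Codon 1: CCC Pro / CCA Pro — synonymous.
Codon 2: UGU Cys / UGC Cys — synonymous.
Codon 3: UGC Cys / GUU Val — nonsynonymous.
Codon 4: UGC Cys / GGU Gly — nonsynonymous.
Codon 5: CUA Leu / CUA Leu — identical.
Codon 6: AAU Asn / AAC Asn — synonymous.
Codon 7: UUA Leu / UUA Leu — identical.
Codon 8: GUG Val / GUG Val — identical.
Codon 9: ACA Thr / ACU Thr — synonymous.
Synonymous differences: 4.

4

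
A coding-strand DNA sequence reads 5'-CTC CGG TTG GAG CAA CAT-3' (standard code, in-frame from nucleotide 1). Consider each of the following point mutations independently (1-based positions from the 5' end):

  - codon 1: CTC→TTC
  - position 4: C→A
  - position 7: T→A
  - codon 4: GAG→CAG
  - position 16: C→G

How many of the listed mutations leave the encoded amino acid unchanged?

1

Codon 1: CTC (Leu) → TTC (Phe) — missense.
Codon 2: CGG (Arg) → AGG (Arg) — synonymous.
Codon 3: TTG (Leu) → ATG (Met) — missense.
Codon 4: GAG (Glu) → CAG (Gln) — missense.
Codon 6: CAT (His) → GAT (Asp) — missense.
Synonymous: 1 of 5.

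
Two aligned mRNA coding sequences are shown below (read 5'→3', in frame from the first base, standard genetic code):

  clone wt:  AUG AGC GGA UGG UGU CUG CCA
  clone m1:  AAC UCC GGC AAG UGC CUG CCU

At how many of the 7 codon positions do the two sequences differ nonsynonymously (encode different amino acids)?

Codon 1: AUG Met / AAC Asn — nonsynonymous.
Codon 2: AGC Ser / UCC Ser — synonymous.
Codon 3: GGA Gly / GGC Gly — synonymous.
Codon 4: UGG Trp / AAG Lys — nonsynonymous.
Codon 5: UGU Cys / UGC Cys — synonymous.
Codon 6: CUG Leu / CUG Leu — identical.
Codon 7: CCA Pro / CCU Pro — synonymous.
Nonsynonymous differences: 2.

2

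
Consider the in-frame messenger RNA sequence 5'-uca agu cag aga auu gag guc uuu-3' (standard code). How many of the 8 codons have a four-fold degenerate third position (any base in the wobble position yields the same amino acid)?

Codon 1 UCA (Ser): third position 4-fold.
Codon 2 AGU (Ser): third position 2-fold.
Codon 3 CAG (Gln): third position 2-fold.
Codon 4 AGA (Arg): third position 2-fold.
Codon 5 AUU (Ile): third position 3-fold.
Codon 6 GAG (Glu): third position 2-fold.
Codon 7 GUC (Val): third position 4-fold.
Codon 8 UUU (Phe): third position 2-fold.
Four-fold degenerate third positions: 2.

2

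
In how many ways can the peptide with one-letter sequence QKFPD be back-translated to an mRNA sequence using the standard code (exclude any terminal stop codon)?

64

Gln: 2 codons.
Lys: 2 codons.
Phe: 2 codons.
Pro: 4 codons.
Asp: 2 codons.
2 × 2 × 2 × 4 × 2 = 64.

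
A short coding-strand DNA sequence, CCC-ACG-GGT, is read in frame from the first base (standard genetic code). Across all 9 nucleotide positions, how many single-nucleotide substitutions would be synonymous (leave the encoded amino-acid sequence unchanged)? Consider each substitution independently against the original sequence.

9

Codon 1 (CCC, Pro): 3 synonymous substitutions.
Codon 2 (ACG, Thr): 3 synonymous substitutions.
Codon 3 (GGT, Gly): 3 synonymous substitutions.
Total: 3 + 3 + 3 = 9.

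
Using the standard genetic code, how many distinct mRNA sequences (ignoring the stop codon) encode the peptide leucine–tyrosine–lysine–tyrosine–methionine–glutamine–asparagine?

192

Leu: 6 codons.
Tyr: 2 codons.
Lys: 2 codons.
Tyr: 2 codons.
Met: 1 codon.
Gln: 2 codons.
Asn: 2 codons.
6 × 2 × 2 × 2 × 1 × 2 × 2 = 192.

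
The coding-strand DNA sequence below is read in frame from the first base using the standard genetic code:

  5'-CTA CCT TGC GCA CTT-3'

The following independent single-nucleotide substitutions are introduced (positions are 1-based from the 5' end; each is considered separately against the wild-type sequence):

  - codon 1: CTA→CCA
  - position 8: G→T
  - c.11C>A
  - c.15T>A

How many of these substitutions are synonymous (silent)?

1

Codon 1: CTA (Leu) → CCA (Pro) — missense.
Codon 3: TGC (Cys) → TTC (Phe) — missense.
Codon 4: GCA (Ala) → GAA (Glu) — missense.
Codon 5: CTT (Leu) → CTA (Leu) — synonymous.
Synonymous: 1 of 4.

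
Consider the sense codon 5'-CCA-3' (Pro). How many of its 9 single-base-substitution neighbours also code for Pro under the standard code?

Position 1: none → 0 synonymous.
Position 2: none → 0 synonymous.
Position 3: CCU, CCC, CCG → 3 synonymous.
Total: 0 + 0 + 3 = 3.

3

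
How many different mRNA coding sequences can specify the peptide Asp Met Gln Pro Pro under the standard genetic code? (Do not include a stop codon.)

64

Asp: 2 codons.
Met: 1 codon.
Gln: 2 codons.
Pro: 4 codons.
Pro: 4 codons.
2 × 1 × 2 × 4 × 4 = 64.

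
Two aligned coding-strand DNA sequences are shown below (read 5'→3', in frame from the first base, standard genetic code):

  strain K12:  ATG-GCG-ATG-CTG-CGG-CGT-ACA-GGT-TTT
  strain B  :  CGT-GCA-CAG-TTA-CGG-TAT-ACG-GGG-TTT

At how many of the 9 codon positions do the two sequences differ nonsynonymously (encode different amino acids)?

3

Codon 1: ATG Met / CGT Arg — nonsynonymous.
Codon 2: GCG Ala / GCA Ala — synonymous.
Codon 3: ATG Met / CAG Gln — nonsynonymous.
Codon 4: CTG Leu / TTA Leu — synonymous.
Codon 5: CGG Arg / CGG Arg — identical.
Codon 6: CGT Arg / TAT Tyr — nonsynonymous.
Codon 7: ACA Thr / ACG Thr — synonymous.
Codon 8: GGT Gly / GGG Gly — synonymous.
Codon 9: TTT Phe / TTT Phe — identical.
Nonsynonymous differences: 3.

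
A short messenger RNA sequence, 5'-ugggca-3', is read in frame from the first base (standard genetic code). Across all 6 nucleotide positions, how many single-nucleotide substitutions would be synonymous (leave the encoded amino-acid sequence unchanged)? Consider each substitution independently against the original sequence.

3

Codon 1 (UGG, Trp): 0 synonymous substitutions.
Codon 2 (GCA, Ala): 3 synonymous substitutions.
Total: 0 + 3 = 3.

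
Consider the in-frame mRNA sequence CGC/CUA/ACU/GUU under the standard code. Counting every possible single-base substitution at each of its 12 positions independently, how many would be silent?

Codon 1 (CGC, Arg): 3 synonymous substitutions.
Codon 2 (CUA, Leu): 4 synonymous substitutions.
Codon 3 (ACU, Thr): 3 synonymous substitutions.
Codon 4 (GUU, Val): 3 synonymous substitutions.
Total: 3 + 4 + 3 + 3 = 13.

13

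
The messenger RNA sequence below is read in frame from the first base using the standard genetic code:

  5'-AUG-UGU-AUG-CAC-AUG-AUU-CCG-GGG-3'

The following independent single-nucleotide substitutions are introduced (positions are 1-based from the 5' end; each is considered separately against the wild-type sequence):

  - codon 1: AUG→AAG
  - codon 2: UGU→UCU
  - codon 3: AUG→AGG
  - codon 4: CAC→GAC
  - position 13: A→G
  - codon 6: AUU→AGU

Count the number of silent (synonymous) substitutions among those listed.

0

Codon 1: AUG (Met) → AAG (Lys) — missense.
Codon 2: UGU (Cys) → UCU (Ser) — missense.
Codon 3: AUG (Met) → AGG (Arg) — missense.
Codon 4: CAC (His) → GAC (Asp) — missense.
Codon 5: AUG (Met) → GUG (Val) — missense.
Codon 6: AUU (Ile) → AGU (Ser) — missense.
Synonymous: 0 of 6.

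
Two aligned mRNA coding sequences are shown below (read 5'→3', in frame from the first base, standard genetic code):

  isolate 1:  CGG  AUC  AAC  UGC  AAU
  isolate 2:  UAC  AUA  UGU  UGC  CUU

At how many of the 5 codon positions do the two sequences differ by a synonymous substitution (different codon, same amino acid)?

1

Codon 1: CGG Arg / UAC Tyr — nonsynonymous.
Codon 2: AUC Ile / AUA Ile — synonymous.
Codon 3: AAC Asn / UGU Cys — nonsynonymous.
Codon 4: UGC Cys / UGC Cys — identical.
Codon 5: AAU Asn / CUU Leu — nonsynonymous.
Synonymous differences: 1.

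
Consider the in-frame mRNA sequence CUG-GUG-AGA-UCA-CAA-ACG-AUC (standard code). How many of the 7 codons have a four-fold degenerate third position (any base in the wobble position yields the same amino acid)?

Codon 1 CUG (Leu): third position 4-fold.
Codon 2 GUG (Val): third position 4-fold.
Codon 3 AGA (Arg): third position 2-fold.
Codon 4 UCA (Ser): third position 4-fold.
Codon 5 CAA (Gln): third position 2-fold.
Codon 6 ACG (Thr): third position 4-fold.
Codon 7 AUC (Ile): third position 3-fold.
Four-fold degenerate third positions: 4.

4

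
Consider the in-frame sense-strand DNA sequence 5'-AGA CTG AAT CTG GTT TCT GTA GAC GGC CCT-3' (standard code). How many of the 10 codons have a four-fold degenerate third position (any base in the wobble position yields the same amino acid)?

7

Codon 1 AGA (Arg): third position 2-fold.
Codon 2 CTG (Leu): third position 4-fold.
Codon 3 AAT (Asn): third position 2-fold.
Codon 4 CTG (Leu): third position 4-fold.
Codon 5 GTT (Val): third position 4-fold.
Codon 6 TCT (Ser): third position 4-fold.
Codon 7 GTA (Val): third position 4-fold.
Codon 8 GAC (Asp): third position 2-fold.
Codon 9 GGC (Gly): third position 4-fold.
Codon 10 CCT (Pro): third position 4-fold.
Four-fold degenerate third positions: 7.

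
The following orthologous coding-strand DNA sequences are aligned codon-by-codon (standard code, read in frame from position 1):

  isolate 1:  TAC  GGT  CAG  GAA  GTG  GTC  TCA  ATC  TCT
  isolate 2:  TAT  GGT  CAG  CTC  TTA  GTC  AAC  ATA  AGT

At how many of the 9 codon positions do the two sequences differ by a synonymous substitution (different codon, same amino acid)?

3

Codon 1: TAC Tyr / TAT Tyr — synonymous.
Codon 2: GGT Gly / GGT Gly — identical.
Codon 3: CAG Gln / CAG Gln — identical.
Codon 4: GAA Glu / CTC Leu — nonsynonymous.
Codon 5: GTG Val / TTA Leu — nonsynonymous.
Codon 6: GTC Val / GTC Val — identical.
Codon 7: TCA Ser / AAC Asn — nonsynonymous.
Codon 8: ATC Ile / ATA Ile — synonymous.
Codon 9: TCT Ser / AGT Ser — synonymous.
Synonymous differences: 3.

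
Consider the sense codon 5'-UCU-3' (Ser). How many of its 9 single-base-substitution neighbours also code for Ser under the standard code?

Position 1: none → 0 synonymous.
Position 2: none → 0 synonymous.
Position 3: UCC, UCA, UCG → 3 synonymous.
Total: 0 + 0 + 3 = 3.

3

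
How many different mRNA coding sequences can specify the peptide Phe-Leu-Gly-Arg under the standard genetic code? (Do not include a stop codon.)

Phe: 2 codons.
Leu: 6 codons.
Gly: 4 codons.
Arg: 6 codons.
2 × 6 × 4 × 6 = 288.

288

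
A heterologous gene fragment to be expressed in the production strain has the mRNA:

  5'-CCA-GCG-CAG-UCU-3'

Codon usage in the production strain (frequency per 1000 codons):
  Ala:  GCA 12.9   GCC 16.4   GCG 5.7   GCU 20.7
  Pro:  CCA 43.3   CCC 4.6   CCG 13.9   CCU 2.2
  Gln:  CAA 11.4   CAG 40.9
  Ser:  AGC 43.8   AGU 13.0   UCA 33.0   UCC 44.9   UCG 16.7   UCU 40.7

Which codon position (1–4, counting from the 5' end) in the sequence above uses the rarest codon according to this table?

2

Codon 1 CCA (Pro): 43.3 per 1000.
Codon 2 GCG (Ala): 5.7 per 1000.
Codon 3 CAG (Gln): 40.9 per 1000.
Codon 4 UCU (Ser): 40.7 per 1000.
Lowest frequency is 5.7 at codon 2.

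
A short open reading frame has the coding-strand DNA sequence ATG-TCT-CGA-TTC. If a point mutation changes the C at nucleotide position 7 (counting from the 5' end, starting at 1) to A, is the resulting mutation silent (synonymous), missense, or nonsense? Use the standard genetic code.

Position 7 falls in codon 3: CGA → Arg.
After the substitution the codon is AGA → Arg.
Both encode Arg, so the change is synonymous.

silent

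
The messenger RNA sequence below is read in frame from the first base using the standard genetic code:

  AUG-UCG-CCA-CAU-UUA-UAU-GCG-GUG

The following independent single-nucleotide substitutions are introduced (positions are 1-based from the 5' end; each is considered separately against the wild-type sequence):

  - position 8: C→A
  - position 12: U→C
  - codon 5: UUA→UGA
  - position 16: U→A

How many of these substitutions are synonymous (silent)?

Codon 3: CCA (Pro) → CAA (Gln) — missense.
Codon 4: CAU (His) → CAC (His) — synonymous.
Codon 5: UUA (Leu) → UGA (Stop) — nonsense.
Codon 6: UAU (Tyr) → AAU (Asn) — missense.
Synonymous: 1 of 4.

1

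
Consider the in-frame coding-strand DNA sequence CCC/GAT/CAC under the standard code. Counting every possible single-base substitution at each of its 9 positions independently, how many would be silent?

5

Codon 1 (CCC, Pro): 3 synonymous substitutions.
Codon 2 (GAT, Asp): 1 synonymous substitution.
Codon 3 (CAC, His): 1 synonymous substitution.
Total: 3 + 1 + 1 = 5.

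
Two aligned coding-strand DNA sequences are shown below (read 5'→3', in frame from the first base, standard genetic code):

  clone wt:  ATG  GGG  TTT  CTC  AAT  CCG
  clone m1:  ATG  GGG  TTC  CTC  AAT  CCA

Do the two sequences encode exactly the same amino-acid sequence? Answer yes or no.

yes

Codon 1: ATG Met / ATG Met — identical.
Codon 2: GGG Gly / GGG Gly — identical.
Codon 3: TTT Phe / TTC Phe — synonymous.
Codon 4: CTC Leu / CTC Leu — identical.
Codon 5: AAT Asn / AAT Asn — identical.
Codon 6: CCG Pro / CCA Pro — synonymous.
Nonsynonymous differences: 0 → same protein.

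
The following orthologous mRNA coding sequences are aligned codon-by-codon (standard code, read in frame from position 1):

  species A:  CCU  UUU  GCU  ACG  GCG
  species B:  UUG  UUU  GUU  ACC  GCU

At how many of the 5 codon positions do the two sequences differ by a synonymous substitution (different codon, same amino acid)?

2

Codon 1: CCU Pro / UUG Leu — nonsynonymous.
Codon 2: UUU Phe / UUU Phe — identical.
Codon 3: GCU Ala / GUU Val — nonsynonymous.
Codon 4: ACG Thr / ACC Thr — synonymous.
Codon 5: GCG Ala / GCU Ala — synonymous.
Synonymous differences: 2.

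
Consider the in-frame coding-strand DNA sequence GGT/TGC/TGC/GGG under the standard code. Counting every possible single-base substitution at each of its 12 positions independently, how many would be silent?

8

Codon 1 (GGT, Gly): 3 synonymous substitutions.
Codon 2 (TGC, Cys): 1 synonymous substitution.
Codon 3 (TGC, Cys): 1 synonymous substitution.
Codon 4 (GGG, Gly): 3 synonymous substitutions.
Total: 3 + 1 + 1 + 3 = 8.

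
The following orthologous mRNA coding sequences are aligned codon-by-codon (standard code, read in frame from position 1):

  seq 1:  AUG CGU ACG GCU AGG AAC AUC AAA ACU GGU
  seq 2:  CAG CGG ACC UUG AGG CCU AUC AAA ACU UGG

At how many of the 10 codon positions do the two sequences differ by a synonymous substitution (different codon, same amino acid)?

Codon 1: AUG Met / CAG Gln — nonsynonymous.
Codon 2: CGU Arg / CGG Arg — synonymous.
Codon 3: ACG Thr / ACC Thr — synonymous.
Codon 4: GCU Ala / UUG Leu — nonsynonymous.
Codon 5: AGG Arg / AGG Arg — identical.
Codon 6: AAC Asn / CCU Pro — nonsynonymous.
Codon 7: AUC Ile / AUC Ile — identical.
Codon 8: AAA Lys / AAA Lys — identical.
Codon 9: ACU Thr / ACU Thr — identical.
Codon 10: GGU Gly / UGG Trp — nonsynonymous.
Synonymous differences: 2.

2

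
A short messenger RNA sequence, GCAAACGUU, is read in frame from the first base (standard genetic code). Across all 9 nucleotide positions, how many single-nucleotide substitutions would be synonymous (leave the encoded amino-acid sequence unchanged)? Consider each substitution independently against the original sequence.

Codon 1 (GCA, Ala): 3 synonymous substitutions.
Codon 2 (AAC, Asn): 1 synonymous substitution.
Codon 3 (GUU, Val): 3 synonymous substitutions.
Total: 3 + 1 + 3 = 7.

7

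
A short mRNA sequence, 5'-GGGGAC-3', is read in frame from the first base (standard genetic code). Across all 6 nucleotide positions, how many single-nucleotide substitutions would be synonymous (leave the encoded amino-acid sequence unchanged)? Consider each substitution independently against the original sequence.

4

Codon 1 (GGG, Gly): 3 synonymous substitutions.
Codon 2 (GAC, Asp): 1 synonymous substitution.
Total: 3 + 1 = 4.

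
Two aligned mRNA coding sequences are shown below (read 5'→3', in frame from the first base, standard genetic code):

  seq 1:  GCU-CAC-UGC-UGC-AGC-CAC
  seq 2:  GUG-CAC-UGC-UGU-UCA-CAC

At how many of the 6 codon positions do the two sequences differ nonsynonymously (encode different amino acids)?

Codon 1: GCU Ala / GUG Val — nonsynonymous.
Codon 2: CAC His / CAC His — identical.
Codon 3: UGC Cys / UGC Cys — identical.
Codon 4: UGC Cys / UGU Cys — synonymous.
Codon 5: AGC Ser / UCA Ser — synonymous.
Codon 6: CAC His / CAC His — identical.
Nonsynonymous differences: 1.

1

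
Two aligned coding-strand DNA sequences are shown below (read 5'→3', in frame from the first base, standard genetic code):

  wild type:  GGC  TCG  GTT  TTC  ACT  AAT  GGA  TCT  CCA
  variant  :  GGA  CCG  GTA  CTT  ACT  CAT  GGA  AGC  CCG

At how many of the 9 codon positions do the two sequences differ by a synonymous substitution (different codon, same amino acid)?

Codon 1: GGC Gly / GGA Gly — synonymous.
Codon 2: TCG Ser / CCG Pro — nonsynonymous.
Codon 3: GTT Val / GTA Val — synonymous.
Codon 4: TTC Phe / CTT Leu — nonsynonymous.
Codon 5: ACT Thr / ACT Thr — identical.
Codon 6: AAT Asn / CAT His — nonsynonymous.
Codon 7: GGA Gly / GGA Gly — identical.
Codon 8: TCT Ser / AGC Ser — synonymous.
Codon 9: CCA Pro / CCG Pro — synonymous.
Synonymous differences: 4.

4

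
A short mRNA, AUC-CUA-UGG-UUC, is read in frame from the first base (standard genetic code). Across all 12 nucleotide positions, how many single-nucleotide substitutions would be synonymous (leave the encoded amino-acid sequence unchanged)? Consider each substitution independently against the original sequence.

7

Codon 1 (AUC, Ile): 2 synonymous substitutions.
Codon 2 (CUA, Leu): 4 synonymous substitutions.
Codon 3 (UGG, Trp): 0 synonymous substitutions.
Codon 4 (UUC, Phe): 1 synonymous substitution.
Total: 2 + 4 + 0 + 1 = 7.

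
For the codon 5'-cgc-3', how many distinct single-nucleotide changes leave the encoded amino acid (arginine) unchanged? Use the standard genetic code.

3

Position 1: none → 0 synonymous.
Position 2: none → 0 synonymous.
Position 3: CGU, CGA, CGG → 3 synonymous.
Total: 0 + 0 + 3 = 3.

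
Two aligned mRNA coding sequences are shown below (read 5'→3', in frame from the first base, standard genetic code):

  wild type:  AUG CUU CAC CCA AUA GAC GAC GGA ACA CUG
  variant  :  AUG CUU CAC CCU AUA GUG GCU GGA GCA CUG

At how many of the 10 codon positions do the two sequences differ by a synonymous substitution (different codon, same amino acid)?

Codon 1: AUG Met / AUG Met — identical.
Codon 2: CUU Leu / CUU Leu — identical.
Codon 3: CAC His / CAC His — identical.
Codon 4: CCA Pro / CCU Pro — synonymous.
Codon 5: AUA Ile / AUA Ile — identical.
Codon 6: GAC Asp / GUG Val — nonsynonymous.
Codon 7: GAC Asp / GCU Ala — nonsynonymous.
Codon 8: GGA Gly / GGA Gly — identical.
Codon 9: ACA Thr / GCA Ala — nonsynonymous.
Codon 10: CUG Leu / CUG Leu — identical.
Synonymous differences: 1.

1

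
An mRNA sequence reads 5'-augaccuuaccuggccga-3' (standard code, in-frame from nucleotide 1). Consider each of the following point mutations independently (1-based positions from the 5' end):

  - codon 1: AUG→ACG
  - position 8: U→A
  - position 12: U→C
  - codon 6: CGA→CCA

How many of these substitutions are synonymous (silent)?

Codon 1: AUG (Met) → ACG (Thr) — missense.
Codon 3: UUA (Leu) → UAA (Stop) — nonsense.
Codon 4: CCU (Pro) → CCC (Pro) — synonymous.
Codon 6: CGA (Arg) → CCA (Pro) — missense.
Synonymous: 1 of 4.

1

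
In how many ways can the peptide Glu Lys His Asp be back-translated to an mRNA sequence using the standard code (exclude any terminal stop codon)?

Glu: 2 codons.
Lys: 2 codons.
His: 2 codons.
Asp: 2 codons.
2 × 2 × 2 × 2 = 16.

16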